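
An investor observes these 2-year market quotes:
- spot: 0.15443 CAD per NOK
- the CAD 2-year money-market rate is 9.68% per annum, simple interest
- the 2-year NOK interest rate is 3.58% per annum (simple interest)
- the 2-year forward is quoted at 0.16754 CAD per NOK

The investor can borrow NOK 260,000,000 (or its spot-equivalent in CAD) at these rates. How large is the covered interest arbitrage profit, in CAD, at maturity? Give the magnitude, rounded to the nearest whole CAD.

T = 2 years.
Invest the NOK and cover forward: 260,000,000 × 1.071600 × 0.16754 = CAD 46,679,324.64.
Convert at spot and invest in CAD: 260,000,000 × 0.15443 × 1.193600 = CAD 47,925,188.48.
The quoted forward undervalues NOK, so borrow NOK, convert to CAD at spot, deposit the CAD at 9.68%, and buy NOK forward at 0.16754 to cover the loan.
The gap between the two covered legs is CAD 1,245,864.

CAD 1,245,864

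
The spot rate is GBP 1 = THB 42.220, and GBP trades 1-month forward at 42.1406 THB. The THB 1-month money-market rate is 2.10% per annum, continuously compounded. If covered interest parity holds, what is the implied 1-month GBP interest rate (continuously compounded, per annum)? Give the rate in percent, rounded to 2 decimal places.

4.36%

T = 1/12 years.
CIP gives F = S · g_THB/g_GBP, so g_THB/g_GBP = 42.1406/42.22 = 0.9981194.
The THB side grows by e^(0.0210×1/12) = 1.0017515.
That pins the GBP growth at 1.0036389.
r = ln(1.0036389)/(1/12) = 0.043588 → 4.36%.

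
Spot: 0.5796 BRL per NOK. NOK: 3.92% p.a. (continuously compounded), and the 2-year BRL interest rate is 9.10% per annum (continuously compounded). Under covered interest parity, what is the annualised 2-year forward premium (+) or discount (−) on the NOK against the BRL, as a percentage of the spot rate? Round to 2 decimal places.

T = 2 years.
CIP forward (BRL per NOK) = 0.5796 × 1.1996142/1.0815552 = 0.6428672.
(F − S)/S ÷ T = (0.6428672 − 0.5796)/0.5796/2 = 0.054578 → 5.46%.

+5.46%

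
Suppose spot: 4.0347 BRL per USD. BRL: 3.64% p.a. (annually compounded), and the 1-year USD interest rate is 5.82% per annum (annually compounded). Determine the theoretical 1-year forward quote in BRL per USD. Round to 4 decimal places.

3.9516

T = 1 year.
Growth of 1 BRL over T: (1 + 0.0364)^1 = 1.036400.
USD growth factor: (1 + 0.0582)^1 = 1.058200.
CIP: F = S · (grow BRL)/(grow USD) = 4.0347 × 1.036400/1.058200 = 3.951581 BRL per USD.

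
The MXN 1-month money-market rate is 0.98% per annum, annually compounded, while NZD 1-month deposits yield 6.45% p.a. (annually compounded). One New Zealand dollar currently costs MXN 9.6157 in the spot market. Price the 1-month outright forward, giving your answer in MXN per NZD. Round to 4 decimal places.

T = 1/12 years.
MXN accumulates by (1 + 0.0098)^(1/12) = 1.000813.
NZD growth factor: (1 + 0.0645)^(1/12) = 1.0052224.
So F = 9.6157 × 1.000813 / 1.0052224 = 9.573521 (MXN/NZD).

9.5735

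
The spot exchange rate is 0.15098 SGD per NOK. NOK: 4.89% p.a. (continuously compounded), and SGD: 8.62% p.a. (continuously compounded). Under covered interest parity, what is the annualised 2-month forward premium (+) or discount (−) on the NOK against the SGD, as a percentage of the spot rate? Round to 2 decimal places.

+3.74%

T = 2/12 years.
No-arbitrage forward: 0.15098 × 1.0144704 / 1.0081833 = 0.15192152 SGD/NOK.
Annualised premium = (F − S)/S × (1/T) = (0.15192152 − 0.15098)/0.15098 ÷ (2/12) = 3.74%.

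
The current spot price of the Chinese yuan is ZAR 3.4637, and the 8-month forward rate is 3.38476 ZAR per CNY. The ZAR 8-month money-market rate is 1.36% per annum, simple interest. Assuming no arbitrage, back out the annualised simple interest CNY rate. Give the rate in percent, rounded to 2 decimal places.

T = 8/12 years.
By CIP, F/S equals the ZAR-to-CNY growth ratio: 3.38476/3.4637 = 0.9772093.
The ZAR side grows by 1 + 0.0136×8/12 = 1.0090667.
So the CNY growth factor = 1.0326004.
r = (1.0326004 − 1)/(8/12) = 0.048901 → 4.89%.

4.89%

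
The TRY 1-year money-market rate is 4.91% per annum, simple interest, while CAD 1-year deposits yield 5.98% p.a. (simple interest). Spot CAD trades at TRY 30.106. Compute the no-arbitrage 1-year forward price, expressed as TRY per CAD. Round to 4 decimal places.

29.8020

T = 1 year.
TRY growth factor: 1 + 0.0491×1 = 1.049100.
CAD growth factor: 1 + 0.0598×1 = 1.059800.
Forward (TRY per CAD) = 30.106 × 1.049100 / 1.059800 = 29.802042.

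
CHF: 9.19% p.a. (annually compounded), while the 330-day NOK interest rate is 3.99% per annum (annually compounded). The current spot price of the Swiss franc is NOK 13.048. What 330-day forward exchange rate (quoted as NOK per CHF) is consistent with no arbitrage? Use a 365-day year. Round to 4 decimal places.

T = 330/365 years.
NOK growth factor: (1 + 0.0399)^(330/365) = 1.03600595.
CHF growth factor: (1 + 0.0919)^(330/365) = 1.0827333.
Forward (NOK per CHF) = 13.048 × 1.03600595 / 1.0827333 = 12.484890.

12.4849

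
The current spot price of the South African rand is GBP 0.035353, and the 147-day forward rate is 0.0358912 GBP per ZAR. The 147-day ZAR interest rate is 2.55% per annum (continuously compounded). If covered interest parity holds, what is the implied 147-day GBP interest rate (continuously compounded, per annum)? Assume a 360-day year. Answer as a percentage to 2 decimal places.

T = 147/360 years.
F/S = 0.0358912/0.035353 = 1.0152236 = (growth of GBP) / (growth of ZAR).
ZAR growth factor: e^(0.0255×147/360) = 1.0104669.
That pins the GBP growth at 1.0258498.
Take logs: ln 1.0258498 / (147/360) = 0.062501, so 6.25%.

6.25%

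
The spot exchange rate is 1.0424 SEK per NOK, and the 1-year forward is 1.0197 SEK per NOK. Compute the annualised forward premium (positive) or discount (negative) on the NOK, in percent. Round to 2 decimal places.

-2.18%

T = 1 year.
(F − S)/S = (1.0197 − 1.0424)/1.0424 = -0.0217767.
Per annum: -0.0217767 / 1 = -0.021777 = -2.18%.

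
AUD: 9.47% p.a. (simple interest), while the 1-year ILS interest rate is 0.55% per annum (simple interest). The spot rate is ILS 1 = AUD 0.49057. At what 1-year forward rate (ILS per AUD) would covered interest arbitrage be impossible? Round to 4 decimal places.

T = 1 year.
Growth of 1 AUD over T: 1 + 0.0947×1 = 1.094700.
ILS growth factor: 1 + 0.0055×1 = 1.005500.
CIP: F = S · (grow AUD)/(grow ILS) = 0.49057 × 1.094700/1.005500 = 0.5340895 AUD per ILS.
Invert for ILS per AUD: 1 / 0.5340895 = 1.8723.

1.8723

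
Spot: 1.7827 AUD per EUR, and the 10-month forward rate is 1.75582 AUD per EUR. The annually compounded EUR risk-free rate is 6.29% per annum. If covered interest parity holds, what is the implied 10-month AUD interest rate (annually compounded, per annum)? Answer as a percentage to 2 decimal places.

4.37%

T = 10/12 years.
By CIP, F/S equals the AUD-to-EUR growth ratio: 1.75582/1.7827 = 0.9849217.
The EUR side grows by (1 + 0.0629)^(10/12) = 1.0521484.
Hence g_AUD = 1.0362838.
r = 1.0362838^(12/10) − 1 = 0.043697 → 4.37%.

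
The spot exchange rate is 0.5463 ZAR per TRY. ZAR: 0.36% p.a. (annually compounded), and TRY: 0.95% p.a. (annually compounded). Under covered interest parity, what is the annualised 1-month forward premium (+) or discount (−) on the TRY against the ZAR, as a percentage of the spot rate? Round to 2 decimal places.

-0.59%

T = 1/12 years.
No-arbitrage forward: 0.5463 × 1.0002995 / 1.0007882 = 0.5460332 ZAR/TRY.
(F − S)/S ÷ T = (0.5460332 − 0.5463)/0.5463/(1/12) = -0.005861 → -0.59%.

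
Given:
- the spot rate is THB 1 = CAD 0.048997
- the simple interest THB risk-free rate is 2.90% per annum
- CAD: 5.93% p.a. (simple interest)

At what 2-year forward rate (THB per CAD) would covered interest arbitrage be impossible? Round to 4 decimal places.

19.3037

T = 2 years.
CAD accumulates by 1 + 0.0593×2 = 1.118600.
Growth of 1 THB over T: 1 + 0.0290×2 = 1.058000.
CIP: F = S · (grow CAD)/(grow THB) = 0.048997 × 1.118600/1.058000 = 0.051803444 CAD per THB.
Quoted the other way: 1/0.051803444 = 19.3037 THB per CAD.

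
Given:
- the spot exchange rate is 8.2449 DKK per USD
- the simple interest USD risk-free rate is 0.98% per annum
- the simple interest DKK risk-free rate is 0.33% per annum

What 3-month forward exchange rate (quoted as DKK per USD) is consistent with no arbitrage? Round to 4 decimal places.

T = 3/12 years.
Growth of 1 DKK over T: 1 + 0.0033×3/12 = 1.000825.
USD growth factor: 1 + 0.0098×3/12 = 1.002450.
So F = 8.2449 × 1.000825 / 1.002450 = 8.231535 (DKK/USD).

8.2315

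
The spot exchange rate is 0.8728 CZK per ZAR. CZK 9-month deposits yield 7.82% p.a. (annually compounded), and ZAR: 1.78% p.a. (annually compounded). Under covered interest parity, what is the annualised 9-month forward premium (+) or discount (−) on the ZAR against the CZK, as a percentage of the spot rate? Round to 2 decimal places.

+5.89%

T = 9/12 years.
No-arbitrage forward: 0.8728 × 1.0580946 / 1.0133205 = 0.9113651 CZK/ZAR.
(F − S)/S ÷ T = (0.9113651 − 0.8728)/0.8728/(9/12) = 0.058914 → 5.89%.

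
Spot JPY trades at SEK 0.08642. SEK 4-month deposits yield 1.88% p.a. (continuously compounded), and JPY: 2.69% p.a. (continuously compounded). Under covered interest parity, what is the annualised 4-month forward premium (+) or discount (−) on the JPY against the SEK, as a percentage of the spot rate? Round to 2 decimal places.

T = 4/12 years.
F = S · g_SEK/g_JPY = 0.08642 × 1.0062863/1.009007 = 0.08618698.
Annualised premium = (F − S)/S × (1/T) = (0.08618698 − 0.08642)/0.08642 ÷ (4/12) = -0.81%.

-0.81%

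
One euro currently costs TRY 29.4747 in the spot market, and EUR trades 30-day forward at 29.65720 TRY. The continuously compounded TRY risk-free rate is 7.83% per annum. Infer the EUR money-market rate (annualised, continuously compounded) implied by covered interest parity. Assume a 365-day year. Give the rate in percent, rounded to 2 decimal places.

0.32%

T = 30/365 years.
By CIP, F/S equals the TRY-to-EUR growth ratio: 29.6572/29.4747 = 1.0061918.
TRY growth factor: e^(0.0783×30/365) = 1.0064564.
So the EUR growth factor = 1.000263.
Take logs: ln 1.000263 / (30/365) = 0.003199, so 0.32%.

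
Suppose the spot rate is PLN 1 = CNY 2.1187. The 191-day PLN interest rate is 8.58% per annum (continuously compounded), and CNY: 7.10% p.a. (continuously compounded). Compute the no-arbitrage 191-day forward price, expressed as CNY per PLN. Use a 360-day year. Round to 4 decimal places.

T = 191/360 years.
CNY growth factor: e^(0.0710×191/360) = 1.0383879.
PLN growth factor: e^(0.0858×191/360) = 1.0465737.
Forward (CNY per PLN) = 2.1187 × 1.0383879 / 1.0465737 = 2.102129.

2.1021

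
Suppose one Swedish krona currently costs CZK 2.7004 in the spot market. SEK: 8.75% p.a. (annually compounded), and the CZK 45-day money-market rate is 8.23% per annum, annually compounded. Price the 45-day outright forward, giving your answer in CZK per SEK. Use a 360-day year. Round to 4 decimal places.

T = 45/360 years.
CZK accumulates by (1 + 0.0823)^(45/360) = 1.0099351.
SEK growth factor: (1 + 0.0875)^(45/360) = 1.0105403.
CIP: F = S · (grow CZK)/(grow SEK) = 2.7004 × 1.0099351/1.0105403 = 2.698783 CZK per SEK.

2.6988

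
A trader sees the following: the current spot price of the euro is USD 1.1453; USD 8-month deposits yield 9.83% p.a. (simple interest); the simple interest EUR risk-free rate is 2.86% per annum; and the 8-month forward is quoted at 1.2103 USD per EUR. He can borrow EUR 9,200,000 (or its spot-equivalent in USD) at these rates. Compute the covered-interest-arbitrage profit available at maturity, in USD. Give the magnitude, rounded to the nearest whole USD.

USD 119,794

T = 8/12 years.
Keep in EUR, deliver into the forward: 9,200,000·1.0190666667·1.2103 = USD 11,347,062.76.
Swap to USD now, deposit: 9,200,000·1.1453·1.0655333333 = USD 11,227,269.00.
The quoted forward overvalues EUR, so borrow USD, buy EUR at spot, deposit the EUR at 2.86%, and sell the proceeds forward at 1.2103.
Profit = 11,347,062.76 − 11,227,269.00 = USD 119,794.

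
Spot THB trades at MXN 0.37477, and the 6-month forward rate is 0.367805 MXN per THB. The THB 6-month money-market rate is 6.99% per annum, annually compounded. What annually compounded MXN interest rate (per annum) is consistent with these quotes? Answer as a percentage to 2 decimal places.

T = 6/12 years.
CIP gives F = S · g_MXN/g_THB, so g_MXN/g_THB = 0.367805/0.37477 = 0.9814153.
The THB side grows by (1 + 0.0699)^(6/12) = 1.0343597.
So the MXN growth factor = 1.0151364.
r = 1.0151364^(12/6) − 1 = 0.030502 → 3.05%.

3.05%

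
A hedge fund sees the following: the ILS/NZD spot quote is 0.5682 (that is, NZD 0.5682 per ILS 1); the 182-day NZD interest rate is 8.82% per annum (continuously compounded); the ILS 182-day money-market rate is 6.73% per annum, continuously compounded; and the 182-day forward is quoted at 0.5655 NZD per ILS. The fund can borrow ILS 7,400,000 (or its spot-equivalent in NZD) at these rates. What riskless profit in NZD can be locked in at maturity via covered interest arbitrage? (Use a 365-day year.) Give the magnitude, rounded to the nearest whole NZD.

NZD 66,213

T = 182/365 years.
Keep in ILS, deliver into the forward: 7,400,000·1.034127223·0.5655 = NZD 4,327,512.19.
Swap to NZD now, deposit: 7,400,000·0.5682·1.044960597 = NZD 4,393,724.92.
The quoted forward undervalues ILS, so borrow ILS, convert to NZD at spot, deposit the NZD at 8.82%, and buy ILS forward at 0.5655 to cover the loan.
Arbitrage profit = |4,327,512.19 − 4,393,724.92| = NZD 66,213.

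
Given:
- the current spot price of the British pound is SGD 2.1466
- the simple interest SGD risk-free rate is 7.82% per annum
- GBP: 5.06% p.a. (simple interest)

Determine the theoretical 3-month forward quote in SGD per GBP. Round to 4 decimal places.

2.1612

T = 3/12 years.
Growth of 1 SGD over T: 1 + 0.0782×3/12 = 1.019550.
GBP growth factor: 1 + 0.0506×3/12 = 1.012650.
CIP: F = S · (grow SGD)/(grow GBP) = 2.1466 × 1.019550/1.012650 = 2.161227 SGD per GBP.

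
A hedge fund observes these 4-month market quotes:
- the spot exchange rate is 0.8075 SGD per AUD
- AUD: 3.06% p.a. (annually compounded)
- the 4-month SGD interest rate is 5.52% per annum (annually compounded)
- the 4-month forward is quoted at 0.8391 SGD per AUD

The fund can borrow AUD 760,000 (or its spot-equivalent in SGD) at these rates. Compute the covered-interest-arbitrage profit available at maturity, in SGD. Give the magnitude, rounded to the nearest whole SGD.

SGD 19,365

T = 4/12 years.
Keep in AUD, deliver into the forward: 760,000·1.01009769·0.8391 = SGD 644,155.46.
Swap to SGD now, deposit: 760,000·0.8075·1.01807146 = SGD 624,790.46.
The quoted forward overvalues AUD, so borrow SGD, buy AUD at spot, deposit the AUD at 3.06%, and sell the proceeds forward at 0.8391.
Profit = 644,155.46 − 624,790.46 = SGD 19,365.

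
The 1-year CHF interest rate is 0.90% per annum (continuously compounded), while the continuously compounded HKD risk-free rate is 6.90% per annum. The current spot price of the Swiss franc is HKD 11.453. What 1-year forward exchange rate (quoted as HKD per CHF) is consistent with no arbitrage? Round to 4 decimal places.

T = 1 year.
HKD accumulates by e^(0.0690×1) = 1.07143621.
CHF growth factor: e^(0.0090×1) = 1.00904062.
CIP: F = S · (grow HKD)/(grow CHF) = 11.453 × 1.07143621/1.00904062 = 12.161214 HKD per CHF.

12.1612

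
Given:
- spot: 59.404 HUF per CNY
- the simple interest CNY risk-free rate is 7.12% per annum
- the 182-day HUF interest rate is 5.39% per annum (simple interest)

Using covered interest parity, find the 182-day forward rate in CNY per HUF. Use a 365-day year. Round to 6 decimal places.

0.016975

T = 182/365 years.
HUF accumulates by 1 + 0.0539×182/365 = 1.0268762.
Growth of 1 CNY over T: 1 + 0.0712×182/365 = 1.0355025.
Forward (HUF per CNY) = 59.404 × 1.0268762 / 1.0355025 = 58.90913.
Invert for CNY per HUF: 1 / 58.90913 = 0.016975.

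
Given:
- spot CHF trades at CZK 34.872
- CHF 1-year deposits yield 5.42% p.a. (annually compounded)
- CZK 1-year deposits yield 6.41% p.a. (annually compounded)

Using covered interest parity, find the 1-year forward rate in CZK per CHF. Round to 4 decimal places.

T = 1 year.
CZK accumulates by (1 + 0.0641)^1 = 1.064100.
Growth of 1 CHF over T: (1 + 0.0542)^1 = 1.054200.
Forward (CZK per CHF) = 34.872 × 1.064100 / 1.054200 = 35.199483.

35.1995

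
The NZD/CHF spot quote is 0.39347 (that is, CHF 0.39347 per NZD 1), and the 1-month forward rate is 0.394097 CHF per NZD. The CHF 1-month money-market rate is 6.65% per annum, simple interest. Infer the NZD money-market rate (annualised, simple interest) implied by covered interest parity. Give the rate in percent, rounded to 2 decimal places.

4.73%

T = 1/12 years.
CIP gives F = S · g_CHF/g_NZD, so g_CHF/g_NZD = 0.394097/0.39347 = 1.0015935.
CHF growth factor: 1 + 0.0665×1/12 = 1.0055417.
So the NZD growth factor = 1.0039419.
(1.0039419 − 1)/T = 0.047303, i.e. 4.73%.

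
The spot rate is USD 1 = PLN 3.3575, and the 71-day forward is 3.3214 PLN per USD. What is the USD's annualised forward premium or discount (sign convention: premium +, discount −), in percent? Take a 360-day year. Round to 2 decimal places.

-5.45%

T = 71/360 years.
(F − S)/S = (3.3214 − 3.3575)/3.3575 = -0.0107520.
×(1/T) gives -5.45% p.a.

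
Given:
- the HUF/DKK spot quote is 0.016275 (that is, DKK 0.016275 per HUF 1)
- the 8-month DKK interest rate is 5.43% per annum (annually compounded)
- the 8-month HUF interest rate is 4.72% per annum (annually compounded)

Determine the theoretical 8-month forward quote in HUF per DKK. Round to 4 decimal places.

T = 8/12 years.
DKK accumulates by (1 + 0.0543)^(8/12) = 1.03588005.
HUF growth factor: (1 + 0.0472)^(8/12) = 1.03122418.
So F = 0.016275 × 1.03588005 / 1.03122418 = 0.016348480 (DKK/HUF).
Quoted the other way: 1/0.016348480 = 61.1678 HUF per DKK.

61.1678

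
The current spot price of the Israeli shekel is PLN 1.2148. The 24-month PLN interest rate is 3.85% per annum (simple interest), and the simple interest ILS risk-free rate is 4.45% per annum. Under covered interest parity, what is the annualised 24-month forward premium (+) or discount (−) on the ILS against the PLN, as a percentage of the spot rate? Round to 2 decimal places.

-0.55%

T = 2 years.
CIP forward (PLN per ILS) = 1.2148 × 1.077000/1.089000 = 1.2014138.
Annualised premium = (F − S)/S × (1/T) = (1.2014138 − 1.2148)/1.2148 ÷ 2 = -0.55%.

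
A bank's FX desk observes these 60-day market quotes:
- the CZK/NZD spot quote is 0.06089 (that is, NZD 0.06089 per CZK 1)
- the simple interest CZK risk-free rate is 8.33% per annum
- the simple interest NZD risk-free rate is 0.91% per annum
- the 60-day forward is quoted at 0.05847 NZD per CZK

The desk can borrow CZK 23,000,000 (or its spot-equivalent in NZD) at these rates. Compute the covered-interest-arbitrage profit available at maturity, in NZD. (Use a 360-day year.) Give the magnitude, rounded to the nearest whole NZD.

NZD 39,114

T = 60/360 years.
Invest the CZK and cover forward: 23,000,000 × 1.013883333 × 0.05847 = NZD 1,363,480.45.
Convert at spot and invest in NZD: 23,000,000 × 0.06089 × 1.001516667 = NZD 1,402,594.05.
The quoted forward undervalues CZK, so borrow CZK, convert to NZD at spot, deposit the NZD at 0.91%, and buy CZK forward at 0.05847 to cover the loan.
Arbitrage profit = |1,363,480.45 − 1,402,594.05| = NZD 39,114.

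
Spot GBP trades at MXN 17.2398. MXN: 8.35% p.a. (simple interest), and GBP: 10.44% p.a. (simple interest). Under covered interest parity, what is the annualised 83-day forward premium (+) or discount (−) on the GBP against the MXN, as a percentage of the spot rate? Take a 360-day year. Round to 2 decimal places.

-2.04%

T = 83/360 years.
CIP forward (MXN per GBP) = 17.2398 × 1.0192514/1.024070 = 17.1586808.
Annualised premium = (F − S)/S × (1/T) = (17.1586808 − 17.2398)/17.2398 ÷ (83/360) = -2.04%.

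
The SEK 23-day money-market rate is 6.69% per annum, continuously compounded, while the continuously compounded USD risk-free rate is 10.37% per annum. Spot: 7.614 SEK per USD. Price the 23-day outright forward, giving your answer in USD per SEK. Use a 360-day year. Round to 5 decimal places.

0.13165

T = 23/360 years.
Growth of 1 SEK over T: e^(0.0669×23/360) = 1.0042833.
Growth of 1 USD over T: e^(0.1037×23/360) = 1.0066473.
CIP: F = S · (grow SEK)/(grow USD) = 7.614 × 1.0042833/1.0066473 = 7.596119 SEK per USD.
Invert for USD per SEK: 1 / 7.596119 = 0.13165.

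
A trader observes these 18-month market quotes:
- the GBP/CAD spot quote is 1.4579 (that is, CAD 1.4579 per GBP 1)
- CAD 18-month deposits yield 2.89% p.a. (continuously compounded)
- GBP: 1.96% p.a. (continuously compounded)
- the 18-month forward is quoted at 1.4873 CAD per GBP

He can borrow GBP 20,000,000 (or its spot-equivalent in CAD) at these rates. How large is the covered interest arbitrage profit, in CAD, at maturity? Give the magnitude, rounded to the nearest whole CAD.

CAD 183,718

T = 18/12 years.
Invest the GBP and cover forward: 20,000,000 × 1.0298364467 × 1.4873 = CAD 30,633,514.94.
Convert at spot and invest in CAD: 20,000,000 × 1.4579 × 1.0443033371 = CAD 30,449,796.70.
The quoted forward overvalues GBP, so borrow CAD, buy GBP at spot, deposit the GBP at 1.96%, and sell the proceeds forward at 1.4873.
Arbitrage profit = |30,633,514.94 − 30,449,796.70| = CAD 183,718.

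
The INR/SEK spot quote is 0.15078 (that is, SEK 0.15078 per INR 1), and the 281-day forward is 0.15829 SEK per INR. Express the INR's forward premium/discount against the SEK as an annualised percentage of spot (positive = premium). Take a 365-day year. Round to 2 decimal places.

+6.47%

T = 281/365 years.
INR trades forward at +4.98077% vs spot over the period.
Annualise by dividing by T: 0.0498077 / (281/365) = 0.064697 → 6.47%.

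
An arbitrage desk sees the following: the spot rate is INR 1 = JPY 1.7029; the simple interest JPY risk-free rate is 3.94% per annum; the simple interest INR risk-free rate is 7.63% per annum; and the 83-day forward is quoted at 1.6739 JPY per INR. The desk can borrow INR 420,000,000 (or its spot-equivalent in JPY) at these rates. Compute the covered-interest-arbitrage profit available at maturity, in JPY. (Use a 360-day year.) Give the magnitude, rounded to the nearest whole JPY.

T = 83/360 years.
Route A — deposit INR, sell forward: 420,000,000 × 1.01759138889 × 1.6739 = JPY 715,405,414.86.
Route B — convert at spot, deposit JPY: 420,000,000 × 1.7029 × 1.00908388889 = JPY 721,714,960.84.
The quoted forward undervalues INR, so borrow INR, convert to JPY at spot, deposit the JPY at 3.94%, and buy INR forward at 1.6739 to cover the loan.
Profit = 721,714,960.84 − 715,405,414.86 = JPY 6,309,546.

JPY 6,309,546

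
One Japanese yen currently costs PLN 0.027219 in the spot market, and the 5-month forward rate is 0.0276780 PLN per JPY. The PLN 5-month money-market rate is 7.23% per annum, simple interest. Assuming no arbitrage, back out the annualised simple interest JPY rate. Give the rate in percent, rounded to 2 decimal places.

T = 5/12 years.
CIP gives F = S · g_PLN/g_JPY, so g_PLN/g_JPY = 0.027678/0.027219 = 1.0168632.
The PLN side grows by 1 + 0.0723×5/12 = 1.030125.
Hence g_JPY = 1.0130419.
r = (1.0130419 − 1)/(5/12) = 0.031301 → 3.13%.

3.13%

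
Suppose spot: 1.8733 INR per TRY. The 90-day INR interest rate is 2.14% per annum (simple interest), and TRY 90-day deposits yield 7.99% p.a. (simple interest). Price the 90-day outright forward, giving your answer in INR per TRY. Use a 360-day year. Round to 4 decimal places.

1.8464

T = 90/360 years.
INR growth factor: 1 + 0.0214×90/360 = 1.005350.
Growth of 1 TRY over T: 1 + 0.0799×90/360 = 1.019975.
Forward (INR per TRY) = 1.8733 × 1.005350 / 1.019975 = 1.846440.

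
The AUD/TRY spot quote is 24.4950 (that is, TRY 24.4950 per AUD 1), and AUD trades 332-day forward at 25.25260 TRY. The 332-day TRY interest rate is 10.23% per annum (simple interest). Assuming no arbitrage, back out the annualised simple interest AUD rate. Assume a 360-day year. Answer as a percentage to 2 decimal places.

T = 332/360 years.
CIP gives F = S · g_TRY/g_AUD, so g_TRY/g_AUD = 25.2526/24.495 = 1.0309288.
TRY growth factor: 1 + 0.1023×332/360 = 1.0943433.
So the AUD growth factor = 1.061512.
(1.061512 − 1)/T = 0.066700, i.e. 6.67%.

6.67%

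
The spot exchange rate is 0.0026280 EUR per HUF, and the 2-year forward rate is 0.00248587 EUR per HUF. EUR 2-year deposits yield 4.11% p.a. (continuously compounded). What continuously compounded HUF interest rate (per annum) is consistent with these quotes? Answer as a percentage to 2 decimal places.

6.89%

T = 2 years.
CIP gives F = S · g_EUR/g_HUF, so g_EUR/g_HUF = 0.00248587/0.002628 = 0.9459170.
The EUR side grows by e^(0.0411×2) = 1.0856729.
Hence g_HUF = 1.1477465.
Take logs: ln 1.1477465 / 2 = 0.068900, so 6.89%.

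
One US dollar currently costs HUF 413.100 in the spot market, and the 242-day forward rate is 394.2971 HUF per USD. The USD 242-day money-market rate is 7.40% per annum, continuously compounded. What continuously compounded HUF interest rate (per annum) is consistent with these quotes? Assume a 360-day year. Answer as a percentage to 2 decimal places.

T = 242/360 years.
CIP gives F = S · g_HUF/g_USD, so g_HUF/g_USD = 394.2971/413.1 = 0.9544834.
USD growth factor: e^(0.0740×242/360) = 1.0510025.
Hence g_HUF = 1.0031644.
r = ln(1.0031644)/(242/360) = 0.004700 → 0.47%.

0.47%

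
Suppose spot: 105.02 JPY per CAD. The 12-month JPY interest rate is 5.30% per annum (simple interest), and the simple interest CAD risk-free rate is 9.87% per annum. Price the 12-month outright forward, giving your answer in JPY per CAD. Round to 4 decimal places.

T = 1 year.
JPY accumulates by 1 + 0.0530×1 = 1.053000.
CAD accumulates by 1 + 0.0987×1 = 1.098700.
CIP: F = S · (grow JPY)/(grow CAD) = 105.02 × 1.053000/1.098700 = 100.651734 JPY per CAD.

100.6517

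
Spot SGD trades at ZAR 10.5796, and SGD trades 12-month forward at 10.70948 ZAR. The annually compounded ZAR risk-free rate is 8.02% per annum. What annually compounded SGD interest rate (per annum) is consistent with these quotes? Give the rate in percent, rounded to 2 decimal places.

6.71%

T = 1 year.
CIP gives F = S · g_ZAR/g_SGD, so g_ZAR/g_SGD = 10.70948/10.5796 = 1.0122765.
ZAR growth factor: (1 + 0.0802)^1 = 1.080200.
That pins the SGD growth at 1.0670997.
Annualise: 1.0670997^(1/1) − 1 = 0.067100 = 6.71%.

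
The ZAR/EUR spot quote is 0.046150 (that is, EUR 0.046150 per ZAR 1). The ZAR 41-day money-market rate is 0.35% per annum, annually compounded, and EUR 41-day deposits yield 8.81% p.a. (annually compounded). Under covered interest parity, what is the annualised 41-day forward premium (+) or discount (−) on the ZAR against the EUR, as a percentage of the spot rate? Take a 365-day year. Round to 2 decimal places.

T = 41/365 years.
No-arbitrage forward: 0.04615 × 1.0095294 / 1.0003925 = 0.046571502 EUR/ZAR.
Annualised premium = (F − S)/S × (1/T) = (0.046571502 − 0.04615)/0.04615 ÷ (41/365) = 8.13%.

+8.13%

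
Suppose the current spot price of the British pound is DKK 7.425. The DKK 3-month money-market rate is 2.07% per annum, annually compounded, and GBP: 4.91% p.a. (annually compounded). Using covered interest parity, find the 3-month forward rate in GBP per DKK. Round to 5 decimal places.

T = 3/12 years.
DKK growth factor: (1 + 0.0207)^(3/12) = 1.0051353.
GBP accumulates by (1 + 0.0491)^(3/12) = 1.0120552.
CIP: F = S · (grow DKK)/(grow GBP) = 7.425 × 1.0051353/1.0120552 = 7.374232 DKK per GBP.
Quoted the other way: 1/7.374232 = 0.13561 GBP per DKK.

0.13561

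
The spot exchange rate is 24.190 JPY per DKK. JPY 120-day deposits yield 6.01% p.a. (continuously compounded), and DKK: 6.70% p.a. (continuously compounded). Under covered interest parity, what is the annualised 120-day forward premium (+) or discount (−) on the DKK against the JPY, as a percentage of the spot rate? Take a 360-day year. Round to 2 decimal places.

T = 120/360 years.
No-arbitrage forward: 24.19 × 1.0202353 / 1.0225846 = 24.134426 JPY/DKK.
(F − S)/S ÷ T = (24.134426 − 24.19)/24.19/(120/360) = -0.006892 → -0.69%.

-0.69%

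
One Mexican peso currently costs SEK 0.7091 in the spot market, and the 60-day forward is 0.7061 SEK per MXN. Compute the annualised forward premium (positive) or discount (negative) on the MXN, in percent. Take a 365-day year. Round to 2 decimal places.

-2.57%

T = 60/365 years.
MXN trades forward at -0.42307% vs spot over the period.
×(1/T) gives -2.57% p.a.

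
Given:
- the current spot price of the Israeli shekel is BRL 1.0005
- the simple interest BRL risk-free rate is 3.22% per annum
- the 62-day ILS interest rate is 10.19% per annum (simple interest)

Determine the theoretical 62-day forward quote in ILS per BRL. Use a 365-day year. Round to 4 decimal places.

1.0113

T = 62/365 years.
Growth of 1 BRL over T: 1 + 0.0322×62/365 = 1.0054696.
Growth of 1 ILS over T: 1 + 0.1019×62/365 = 1.017309.
Forward (BRL per ILS) = 1.0005 × 1.0054696 / 1.017309 = 0.9888562.
Quoted the other way: 1/0.9888562 = 1.0113 ILS per BRL.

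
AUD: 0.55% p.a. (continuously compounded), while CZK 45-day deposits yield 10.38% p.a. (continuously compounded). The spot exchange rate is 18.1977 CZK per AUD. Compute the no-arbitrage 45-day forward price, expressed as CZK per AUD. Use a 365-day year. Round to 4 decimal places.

T = 45/365 years.
CZK accumulates by e^(0.1038×45/365) = 1.0128795.
Growth of 1 AUD over T: e^(0.0055×45/365) = 1.00067831.
CIP: F = S · (grow CZK)/(grow AUD) = 18.1977 × 1.0128795/1.00067831 = 18.419583 CZK per AUD.

18.4196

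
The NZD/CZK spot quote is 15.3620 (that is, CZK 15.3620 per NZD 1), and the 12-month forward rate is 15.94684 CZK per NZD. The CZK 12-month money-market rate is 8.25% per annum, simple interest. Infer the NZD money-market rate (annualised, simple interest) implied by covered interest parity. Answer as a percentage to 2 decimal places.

T = 1 year.
By CIP, F/S equals the CZK-to-NZD growth ratio: 15.94684/15.362 = 1.0380706.
The CZK side grows by 1 + 0.0825×1 = 1.082500.
That pins the NZD growth at 1.042800.
r = (1.042800 − 1)/1 = 0.042800 → 4.28%.

4.28%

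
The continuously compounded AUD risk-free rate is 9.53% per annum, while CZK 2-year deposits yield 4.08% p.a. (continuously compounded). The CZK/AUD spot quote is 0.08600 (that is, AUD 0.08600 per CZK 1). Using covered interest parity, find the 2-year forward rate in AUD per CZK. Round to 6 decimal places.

T = 2 years.
AUD accumulates by e^(0.0953×2) = 1.2099754.
CZK accumulates by e^(0.0408×2) = 1.0850217.
Forward (AUD per CZK) = 0.086 × 1.2099754 / 1.0850217 = 0.09590397.

0.095904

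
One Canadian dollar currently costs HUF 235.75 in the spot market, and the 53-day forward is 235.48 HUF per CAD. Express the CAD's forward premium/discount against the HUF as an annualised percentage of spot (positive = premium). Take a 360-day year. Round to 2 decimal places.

T = 53/360 years.
CAD trades forward at -0.11453% vs spot over the period.
Annualise by dividing by T: -0.0011453 / (53/360) = -0.007779 → -0.78%.

-0.78%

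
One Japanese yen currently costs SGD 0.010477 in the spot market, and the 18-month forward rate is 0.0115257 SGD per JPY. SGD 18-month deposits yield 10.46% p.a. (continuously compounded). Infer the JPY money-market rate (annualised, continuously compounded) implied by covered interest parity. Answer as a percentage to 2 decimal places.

4.10%

T = 18/12 years.
F/S = 0.0115257/0.010477 = 1.1000954 = (growth of SGD) / (growth of JPY).
The SGD side grows by e^(0.1046×18/12) = 1.1698786.
Hence g_JPY = 1.0634338.
r = ln(1.0634338)/(18/12) = 0.041002 → 4.10%.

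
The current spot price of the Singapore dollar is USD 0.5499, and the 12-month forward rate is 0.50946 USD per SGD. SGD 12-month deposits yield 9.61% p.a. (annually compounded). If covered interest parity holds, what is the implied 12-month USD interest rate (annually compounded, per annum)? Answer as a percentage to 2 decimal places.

1.55%

T = 1 year.
By CIP, F/S equals the USD-to-SGD growth ratio: 0.50946/0.5499 = 0.9264594.
The SGD side grows by (1 + 0.0961)^1 = 1.096100.
That pins the USD growth at 1.0154921.
r = 1.0154921^(1/1) − 1 = 0.015492 → 1.55%.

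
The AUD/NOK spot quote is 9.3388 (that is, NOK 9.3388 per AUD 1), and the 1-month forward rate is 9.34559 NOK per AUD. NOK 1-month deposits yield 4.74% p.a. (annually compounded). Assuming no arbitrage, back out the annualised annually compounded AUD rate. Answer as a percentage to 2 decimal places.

T = 1/12 years.
By CIP, F/S equals the NOK-to-AUD growth ratio: 9.34559/9.3388 = 1.0007271.
The NOK side grows by (1 + 0.0474)^(1/12) = 1.0038667.
Hence g_AUD = 1.0031373.
r = 1.0031373^(12/1) − 1 = 0.038304 → 3.83%.

3.83%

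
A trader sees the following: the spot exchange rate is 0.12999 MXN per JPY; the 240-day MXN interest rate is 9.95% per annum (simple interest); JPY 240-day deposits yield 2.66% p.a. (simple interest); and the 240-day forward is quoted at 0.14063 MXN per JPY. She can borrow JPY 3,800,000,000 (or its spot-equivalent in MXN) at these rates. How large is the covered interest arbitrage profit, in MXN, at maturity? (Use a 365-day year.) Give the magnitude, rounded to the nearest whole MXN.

T = 240/365 years.
Invest the JPY and cover forward: 3,800,000,000 × 1.01749041096 × 0.14063 = MXN 543,740,770.67.
Convert at spot and invest in MXN: 3,800,000,000 × 0.12999 × 1.06542465753 = MXN 526,279,294.68.
The quoted forward overvalues JPY, so borrow MXN, buy JPY at spot, deposit the JPY at 2.66%, and sell the proceeds forward at 0.14063.
Profit = 543,740,770.67 − 526,279,294.68 = MXN 17,461,476.

MXN 17,461,476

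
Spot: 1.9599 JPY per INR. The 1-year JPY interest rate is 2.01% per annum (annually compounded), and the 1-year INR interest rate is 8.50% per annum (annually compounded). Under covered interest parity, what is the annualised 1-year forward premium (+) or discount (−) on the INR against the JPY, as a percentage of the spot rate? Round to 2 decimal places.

-5.98%

T = 1 year.
F = S · g_JPY/g_INR = 1.9599 × 1.020100/1.085000 = 1.8426673.
(F − S)/S ÷ T = (1.8426673 − 1.9599)/1.9599/1 = -0.059816 → -5.98%.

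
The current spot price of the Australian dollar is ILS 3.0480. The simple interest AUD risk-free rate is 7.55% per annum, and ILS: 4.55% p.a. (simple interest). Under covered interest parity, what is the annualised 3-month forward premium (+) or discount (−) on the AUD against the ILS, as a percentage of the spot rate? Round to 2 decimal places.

T = 3/12 years.
CIP forward (ILS per AUD) = 3.048 × 1.011375/1.018875 = 3.0255635.
(F − S)/S ÷ T = (3.0255635 − 3.048)/3.048/(3/12) = -0.029444 → -2.94%.

-2.94%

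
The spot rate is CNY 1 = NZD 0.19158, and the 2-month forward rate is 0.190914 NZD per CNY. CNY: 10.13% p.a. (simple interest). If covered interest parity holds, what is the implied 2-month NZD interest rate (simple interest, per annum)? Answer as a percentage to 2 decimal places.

8.01%

T = 2/12 years.
F/S = 0.190914/0.19158 = 0.9965236 = (growth of NZD) / (growth of CNY).
The CNY side grows by 1 + 0.1013×2/12 = 1.0168833.
So the NZD growth factor = 1.0133482.
(1.0133482 − 1)/T = 0.080089, i.e. 8.01%.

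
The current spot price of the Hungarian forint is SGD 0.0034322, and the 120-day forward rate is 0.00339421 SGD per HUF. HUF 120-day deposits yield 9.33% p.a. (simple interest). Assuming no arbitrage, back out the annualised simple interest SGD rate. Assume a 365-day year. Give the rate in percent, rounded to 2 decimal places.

5.86%

T = 120/365 years.
F/S = 0.00339421/0.0034322 = 0.9889313 = (growth of SGD) / (growth of HUF).
The HUF side grows by 1 + 0.0933×120/365 = 1.030674.
Hence g_SGD = 1.0192658.
(1.0192658 − 1)/T = 0.058600, i.e. 5.86%.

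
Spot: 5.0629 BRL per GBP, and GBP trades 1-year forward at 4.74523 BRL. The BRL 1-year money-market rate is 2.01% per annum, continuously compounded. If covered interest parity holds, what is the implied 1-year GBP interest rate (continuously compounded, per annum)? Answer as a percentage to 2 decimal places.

8.49%

T = 1 year.
CIP gives F = S · g_BRL/g_GBP, so g_BRL/g_GBP = 4.74523/5.0629 = 0.9372553.
BRL growth factor: e^(0.0201×1) = 1.0203034.
So the GBP growth factor = 1.0886078.
r = ln(1.0886078)/1 = 0.084900 → 8.49%.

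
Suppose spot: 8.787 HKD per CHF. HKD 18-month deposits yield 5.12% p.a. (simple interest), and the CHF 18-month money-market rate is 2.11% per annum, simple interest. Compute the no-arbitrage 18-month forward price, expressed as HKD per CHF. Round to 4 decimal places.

9.1716

T = 18/12 years.
Growth of 1 HKD over T: 1 + 0.0512×18/12 = 1.076800.
CHF growth factor: 1 + 0.0211×18/12 = 1.031650.
So F = 8.787 × 1.076800 / 1.031650 = 9.171562 (HKD/CHF).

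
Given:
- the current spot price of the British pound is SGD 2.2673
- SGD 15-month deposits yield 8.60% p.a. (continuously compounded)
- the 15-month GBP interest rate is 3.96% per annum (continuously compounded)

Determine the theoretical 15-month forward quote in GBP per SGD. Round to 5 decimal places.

0.41620

T = 15/12 years.
SGD growth factor: e^(0.0860×15/12) = 1.1134909.
GBP accumulates by e^(0.0396×15/12) = 1.0507456.
CIP: F = S · (grow SGD)/(grow GBP) = 2.2673 × 1.1134909/1.0507456 = 2.402692 SGD per GBP.
Quoted the other way: 1/2.402692 = 0.41620 GBP per SGD.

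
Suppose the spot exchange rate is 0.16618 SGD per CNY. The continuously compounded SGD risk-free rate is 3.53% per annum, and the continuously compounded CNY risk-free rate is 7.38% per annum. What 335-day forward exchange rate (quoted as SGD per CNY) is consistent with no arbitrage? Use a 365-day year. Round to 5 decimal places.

0.16041

T = 335/365 years.
SGD accumulates by e^(0.0353×335/365) = 1.0329292.
CNY growth factor: e^(0.0738×335/365) = 1.0700809.
Forward (SGD per CNY) = 0.16618 × 1.0329292 / 1.0700809 = 0.1604105.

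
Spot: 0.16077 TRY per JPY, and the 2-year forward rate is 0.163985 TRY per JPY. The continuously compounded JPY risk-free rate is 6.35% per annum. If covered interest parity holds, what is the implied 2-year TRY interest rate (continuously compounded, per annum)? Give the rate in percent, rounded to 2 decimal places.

T = 2 years.
CIP gives F = S · g_TRY/g_JPY, so g_TRY/g_JPY = 0.163985/0.16077 = 1.0199975.
The JPY side grows by e^(0.0635×2) = 1.135417.
So the TRY growth factor = 1.1581225.
r = ln(1.1581225)/2 = 0.073400 → 7.34%.

7.34%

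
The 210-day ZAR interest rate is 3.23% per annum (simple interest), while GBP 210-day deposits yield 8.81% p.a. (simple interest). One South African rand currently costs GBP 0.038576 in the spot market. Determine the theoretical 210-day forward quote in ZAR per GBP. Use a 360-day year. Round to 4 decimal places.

25.1203

T = 210/360 years.
GBP growth factor: 1 + 0.0881×210/360 = 1.05139167.
Growth of 1 ZAR over T: 1 + 0.0323×210/360 = 1.01884167.
CIP: F = S · (grow GBP)/(grow ZAR) = 0.038576 × 1.05139167/1.01884167 = 0.039808428 GBP per ZAR.
Invert for ZAR per GBP: 1 / 0.039808428 = 25.1203.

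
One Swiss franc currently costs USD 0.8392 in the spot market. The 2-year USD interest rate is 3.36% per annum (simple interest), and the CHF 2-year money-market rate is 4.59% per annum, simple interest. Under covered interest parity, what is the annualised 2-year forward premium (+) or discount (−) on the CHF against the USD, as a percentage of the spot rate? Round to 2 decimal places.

-1.13%

T = 2 years.
CIP forward (USD per CHF) = 0.8392 × 1.067200/1.091800 = 0.8202915.
Annualised premium = (F − S)/S × (1/T) = (0.8202915 − 0.8392)/0.8392 ÷ 2 = -1.13%.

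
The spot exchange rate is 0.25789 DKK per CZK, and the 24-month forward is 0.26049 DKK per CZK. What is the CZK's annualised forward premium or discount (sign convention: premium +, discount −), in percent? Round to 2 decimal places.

T = 2 years.
(F − S)/S = (0.26049 − 0.25789)/0.25789 = 0.0100818.
Per annum: 0.0100818 / 2 = 0.005041 = 0.50%.

+0.50%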